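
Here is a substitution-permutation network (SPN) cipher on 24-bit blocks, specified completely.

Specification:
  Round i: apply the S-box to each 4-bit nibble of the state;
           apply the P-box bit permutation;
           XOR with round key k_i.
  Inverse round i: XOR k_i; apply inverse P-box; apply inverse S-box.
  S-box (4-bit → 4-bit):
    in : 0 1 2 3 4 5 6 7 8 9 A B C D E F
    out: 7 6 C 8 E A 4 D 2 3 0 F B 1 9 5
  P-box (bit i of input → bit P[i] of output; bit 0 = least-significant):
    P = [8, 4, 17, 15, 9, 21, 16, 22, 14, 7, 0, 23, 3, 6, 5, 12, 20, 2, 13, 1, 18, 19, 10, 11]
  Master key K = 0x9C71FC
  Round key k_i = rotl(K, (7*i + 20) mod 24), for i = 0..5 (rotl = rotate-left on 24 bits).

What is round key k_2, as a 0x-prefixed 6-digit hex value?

K = 0x9C71FC
k_0 = rotl(K, (7*0+20) mod 24) = rotl(K, 20) = 0xC9C71F
k_1 = rotl(K, (7*1+20) mod 24) = rotl(K, 3) = 0xE38FE4
k_2 = rotl(K, (7*2+20) mod 24) = rotl(K, 10) = 0xC7F271

0xC7F271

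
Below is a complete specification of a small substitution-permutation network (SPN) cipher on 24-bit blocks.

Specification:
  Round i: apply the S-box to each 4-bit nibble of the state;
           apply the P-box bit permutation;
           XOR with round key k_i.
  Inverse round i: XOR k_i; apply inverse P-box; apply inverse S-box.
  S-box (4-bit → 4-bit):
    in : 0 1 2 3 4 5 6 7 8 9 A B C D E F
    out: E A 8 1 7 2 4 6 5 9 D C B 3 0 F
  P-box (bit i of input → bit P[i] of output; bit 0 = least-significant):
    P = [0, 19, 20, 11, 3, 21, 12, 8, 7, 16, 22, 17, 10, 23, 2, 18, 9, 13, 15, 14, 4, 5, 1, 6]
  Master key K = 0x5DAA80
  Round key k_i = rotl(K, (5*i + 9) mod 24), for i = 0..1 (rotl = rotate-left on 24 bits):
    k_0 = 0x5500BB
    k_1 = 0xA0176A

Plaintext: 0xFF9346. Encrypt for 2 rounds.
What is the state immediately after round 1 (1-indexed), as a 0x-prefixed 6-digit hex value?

s_0 = plaintext = 0xFF9346
s_1 = Round(s_0, k_0) = 0x61F641
s_2 = Round(s_1, k_1) = 0x4C6B64

0x61F641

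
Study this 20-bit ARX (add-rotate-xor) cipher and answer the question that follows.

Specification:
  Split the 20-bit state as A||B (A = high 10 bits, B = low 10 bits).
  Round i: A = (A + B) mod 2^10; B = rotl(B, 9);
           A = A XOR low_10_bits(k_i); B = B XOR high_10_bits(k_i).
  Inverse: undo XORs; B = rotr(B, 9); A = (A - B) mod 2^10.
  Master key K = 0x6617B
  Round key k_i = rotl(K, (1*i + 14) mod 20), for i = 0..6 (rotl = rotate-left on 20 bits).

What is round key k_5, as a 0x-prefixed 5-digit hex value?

K = 0x6617B
k_0 = rotl(K, (1*0+14) mod 20) = rotl(K, 14) = 0xED985
k_1 = rotl(K, (1*1+14) mod 20) = rotl(K, 15) = 0xDB30B
k_2 = rotl(K, (1*2+14) mod 20) = rotl(K, 16) = 0xB6617
k_3 = rotl(K, (1*3+14) mod 20) = rotl(K, 17) = 0x6CC2F
k_4 = rotl(K, (1*4+14) mod 20) = rotl(K, 18) = 0xD985E
k_5 = rotl(K, (1*5+14) mod 20) = rotl(K, 19) = 0xB30BD

0xB30BD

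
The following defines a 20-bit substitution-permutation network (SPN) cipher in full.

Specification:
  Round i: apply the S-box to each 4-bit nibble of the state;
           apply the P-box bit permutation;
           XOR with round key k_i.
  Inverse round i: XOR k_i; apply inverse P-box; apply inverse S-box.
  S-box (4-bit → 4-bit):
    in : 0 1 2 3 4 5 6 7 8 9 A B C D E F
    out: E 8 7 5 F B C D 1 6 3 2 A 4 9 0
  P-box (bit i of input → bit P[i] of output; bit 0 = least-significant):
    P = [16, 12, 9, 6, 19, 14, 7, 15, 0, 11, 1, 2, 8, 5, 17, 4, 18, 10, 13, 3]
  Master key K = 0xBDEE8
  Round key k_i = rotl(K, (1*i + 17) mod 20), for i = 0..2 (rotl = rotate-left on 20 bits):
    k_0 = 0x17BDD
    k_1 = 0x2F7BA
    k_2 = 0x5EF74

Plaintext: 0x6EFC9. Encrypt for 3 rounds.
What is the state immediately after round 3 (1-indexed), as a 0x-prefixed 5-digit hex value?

s_0 = plaintext = 0x6EFC9
s_1 = Round(s_0, k_0) = 0x188C5
s_2 = Round(s_1, k_1) = 0x326F3
s_3 = Round(s_2, k_2) = 0x2CC52

0x2CC52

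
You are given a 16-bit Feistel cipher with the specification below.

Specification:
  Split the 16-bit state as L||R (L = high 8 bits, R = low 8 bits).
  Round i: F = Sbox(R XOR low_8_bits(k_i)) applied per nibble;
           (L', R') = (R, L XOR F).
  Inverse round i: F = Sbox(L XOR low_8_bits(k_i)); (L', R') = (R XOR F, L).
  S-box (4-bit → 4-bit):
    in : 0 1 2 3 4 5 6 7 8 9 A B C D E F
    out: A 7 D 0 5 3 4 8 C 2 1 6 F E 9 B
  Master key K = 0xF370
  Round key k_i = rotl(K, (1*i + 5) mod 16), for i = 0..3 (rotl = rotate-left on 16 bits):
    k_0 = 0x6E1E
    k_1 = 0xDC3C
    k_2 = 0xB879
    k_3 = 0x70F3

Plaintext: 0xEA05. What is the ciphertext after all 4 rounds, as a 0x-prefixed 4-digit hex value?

0xD8C9

s_0 = plaintext = 0xEA05
s_1 = Round(s_0, k_0) = 0x059C
s_2 = Round(s_1, k_1) = 0x9C1F
s_3 = Round(s_2, k_2) = 0x1FD8
s_4 = Round(s_3, k_3) = 0xD8C9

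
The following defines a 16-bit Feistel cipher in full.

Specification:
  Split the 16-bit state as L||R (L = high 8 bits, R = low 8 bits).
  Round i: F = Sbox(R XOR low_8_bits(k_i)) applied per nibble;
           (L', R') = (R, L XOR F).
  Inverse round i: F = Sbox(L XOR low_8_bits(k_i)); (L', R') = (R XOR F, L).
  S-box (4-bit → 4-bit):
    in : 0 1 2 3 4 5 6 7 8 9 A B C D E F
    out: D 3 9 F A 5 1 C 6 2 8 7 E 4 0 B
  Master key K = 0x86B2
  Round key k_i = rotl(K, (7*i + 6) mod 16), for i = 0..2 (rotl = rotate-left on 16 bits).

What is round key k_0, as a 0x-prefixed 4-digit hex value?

K = 0x86B2
k_0 = rotl(K, (7*0+6) mod 16) = rotl(K, 6) = 0xACA1

0xACA1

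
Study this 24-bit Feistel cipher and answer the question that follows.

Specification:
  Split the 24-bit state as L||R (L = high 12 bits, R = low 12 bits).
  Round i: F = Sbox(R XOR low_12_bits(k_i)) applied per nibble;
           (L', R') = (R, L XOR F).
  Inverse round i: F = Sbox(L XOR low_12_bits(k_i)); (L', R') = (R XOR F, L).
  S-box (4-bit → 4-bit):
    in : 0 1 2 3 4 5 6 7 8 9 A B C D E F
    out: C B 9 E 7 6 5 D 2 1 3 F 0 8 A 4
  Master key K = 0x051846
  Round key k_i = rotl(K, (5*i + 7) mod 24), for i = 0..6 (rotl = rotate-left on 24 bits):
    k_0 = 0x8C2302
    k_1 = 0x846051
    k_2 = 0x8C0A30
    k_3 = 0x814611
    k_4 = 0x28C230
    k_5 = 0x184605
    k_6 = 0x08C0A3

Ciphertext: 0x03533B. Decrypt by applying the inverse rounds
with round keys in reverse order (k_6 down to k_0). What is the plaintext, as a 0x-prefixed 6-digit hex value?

0x63EB0E

s_0 = ciphertext = 0x03533B
s_1 = InvRound(s_0, k_6) = 0xF2E035
s_2 = InvRound(s_1, k_5) = 0x1AAF2E
s_3 = InvRound(s_2, k_4) = 0x13D1AA
s_4 = InvRound(s_3, k_3) = 0xC3A13D
s_5 = InvRound(s_4, k_2) = 0x4FEC3A
s_6 = InvRound(s_5, k_1) = 0xB0E4FE
s_7 = InvRound(s_6, k_0) = 0x63EB0E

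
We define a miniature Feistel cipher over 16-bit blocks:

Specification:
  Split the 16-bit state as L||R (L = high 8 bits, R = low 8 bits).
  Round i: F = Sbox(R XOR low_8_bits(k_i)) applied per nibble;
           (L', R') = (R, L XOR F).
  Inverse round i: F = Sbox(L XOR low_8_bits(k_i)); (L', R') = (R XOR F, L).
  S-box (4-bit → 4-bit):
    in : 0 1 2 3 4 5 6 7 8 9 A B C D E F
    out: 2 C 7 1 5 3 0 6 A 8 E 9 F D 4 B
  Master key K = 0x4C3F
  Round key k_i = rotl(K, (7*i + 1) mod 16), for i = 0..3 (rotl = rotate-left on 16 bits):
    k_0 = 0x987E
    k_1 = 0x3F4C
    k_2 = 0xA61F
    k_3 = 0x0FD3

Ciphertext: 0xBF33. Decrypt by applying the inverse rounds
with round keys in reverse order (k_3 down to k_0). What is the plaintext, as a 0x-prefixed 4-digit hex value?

0x8D9B

s_0 = ciphertext = 0xBF33
s_1 = InvRound(s_0, k_3) = 0x3CBF
s_2 = InvRound(s_1, k_2) = 0xCE3C
s_3 = InvRound(s_2, k_1) = 0x9BCE
s_4 = InvRound(s_3, k_0) = 0x8D9B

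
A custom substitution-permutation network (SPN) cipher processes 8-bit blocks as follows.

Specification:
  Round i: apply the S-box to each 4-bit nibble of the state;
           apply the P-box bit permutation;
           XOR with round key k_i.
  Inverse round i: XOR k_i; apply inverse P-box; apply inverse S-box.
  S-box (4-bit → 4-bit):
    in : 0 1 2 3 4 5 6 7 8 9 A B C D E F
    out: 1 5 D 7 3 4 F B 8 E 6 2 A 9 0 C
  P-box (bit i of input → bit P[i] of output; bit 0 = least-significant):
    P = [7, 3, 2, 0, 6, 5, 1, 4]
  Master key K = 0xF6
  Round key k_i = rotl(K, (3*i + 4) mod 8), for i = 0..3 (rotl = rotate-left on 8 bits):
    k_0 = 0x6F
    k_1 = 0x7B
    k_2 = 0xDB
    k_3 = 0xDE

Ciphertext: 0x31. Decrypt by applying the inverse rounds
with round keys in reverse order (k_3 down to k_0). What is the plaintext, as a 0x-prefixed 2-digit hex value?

0xA1

s_0 = ciphertext = 0x31
s_1 = InvRound(s_0, k_3) = 0x36
s_2 = InvRound(s_1, k_2) = 0x46
s_3 = InvRound(s_2, k_1) = 0xC9
s_4 = InvRound(s_3, k_0) = 0xA1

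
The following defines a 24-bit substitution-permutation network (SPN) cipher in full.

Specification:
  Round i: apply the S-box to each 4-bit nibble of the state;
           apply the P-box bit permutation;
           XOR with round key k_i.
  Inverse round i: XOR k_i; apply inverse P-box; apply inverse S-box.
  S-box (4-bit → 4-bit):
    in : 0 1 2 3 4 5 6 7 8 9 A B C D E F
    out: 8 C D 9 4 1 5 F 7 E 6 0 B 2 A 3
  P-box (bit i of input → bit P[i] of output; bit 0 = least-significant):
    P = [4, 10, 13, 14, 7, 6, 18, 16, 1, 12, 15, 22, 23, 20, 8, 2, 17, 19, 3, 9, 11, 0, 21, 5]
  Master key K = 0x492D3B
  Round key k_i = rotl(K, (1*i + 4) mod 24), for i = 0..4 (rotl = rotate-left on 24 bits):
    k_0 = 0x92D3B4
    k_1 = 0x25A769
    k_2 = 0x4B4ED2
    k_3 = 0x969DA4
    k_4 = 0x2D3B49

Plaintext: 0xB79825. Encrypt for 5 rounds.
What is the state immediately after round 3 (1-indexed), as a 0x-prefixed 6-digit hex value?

s_0 = plaintext = 0xB79825
s_1 = Round(s_0, k_0) = 0x8D402A
s_2 = Round(s_1, k_1) = 0x488AE8
s_3 = Round(s_2, k_2) = 0xF0FB8A
s_4 = Round(s_3, k_3) = 0x02B365
s_5 = Round(s_4, k_4) = 0x6B39F3

0xF0FB8A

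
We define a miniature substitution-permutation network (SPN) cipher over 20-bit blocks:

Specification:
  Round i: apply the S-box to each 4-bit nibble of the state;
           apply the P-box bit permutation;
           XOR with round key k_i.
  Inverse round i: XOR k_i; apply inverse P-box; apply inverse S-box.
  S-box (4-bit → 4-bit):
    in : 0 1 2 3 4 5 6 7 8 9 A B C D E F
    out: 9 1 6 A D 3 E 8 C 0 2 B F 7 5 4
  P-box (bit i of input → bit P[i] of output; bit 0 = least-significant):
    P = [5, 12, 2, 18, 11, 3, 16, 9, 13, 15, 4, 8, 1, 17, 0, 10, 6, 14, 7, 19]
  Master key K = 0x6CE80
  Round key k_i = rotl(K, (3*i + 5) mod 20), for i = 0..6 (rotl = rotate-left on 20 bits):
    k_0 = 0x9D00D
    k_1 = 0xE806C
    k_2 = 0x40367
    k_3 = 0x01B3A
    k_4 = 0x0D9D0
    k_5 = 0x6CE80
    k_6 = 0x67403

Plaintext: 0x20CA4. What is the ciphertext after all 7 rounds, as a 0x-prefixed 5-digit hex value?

s_0 = plaintext = 0x20CA4
s_1 = Round(s_0, k_0) = 0xD35B3
s_2 = Round(s_1, k_1) = 0x87EA4
s_3 = Round(s_2, k_2) = 0x827DB
s_4 = Round(s_3, k_3) = 0xF0293
s_5 = Round(s_4, k_4) = 0x44D42
s_6 = Round(s_5, k_5) = 0xF7057
s_7 = Round(s_6, k_6) = 0x2598B

0x2598B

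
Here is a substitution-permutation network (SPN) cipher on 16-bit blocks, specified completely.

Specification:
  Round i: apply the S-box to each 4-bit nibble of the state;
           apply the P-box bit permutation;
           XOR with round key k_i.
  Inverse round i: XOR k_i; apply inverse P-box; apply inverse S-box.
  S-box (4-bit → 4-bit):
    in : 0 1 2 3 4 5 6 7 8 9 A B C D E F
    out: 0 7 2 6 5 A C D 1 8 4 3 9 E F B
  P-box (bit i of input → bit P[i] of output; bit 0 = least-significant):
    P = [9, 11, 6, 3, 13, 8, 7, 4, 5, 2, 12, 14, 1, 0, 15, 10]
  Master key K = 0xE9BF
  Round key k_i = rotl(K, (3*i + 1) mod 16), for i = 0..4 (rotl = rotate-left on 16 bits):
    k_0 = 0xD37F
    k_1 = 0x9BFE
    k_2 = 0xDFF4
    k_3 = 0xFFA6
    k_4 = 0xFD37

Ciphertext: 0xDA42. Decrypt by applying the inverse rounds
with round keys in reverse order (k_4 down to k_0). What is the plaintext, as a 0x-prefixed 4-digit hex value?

s_0 = ciphertext = 0xDA42
s_1 = InvRound(s_0, k_4) = 0x5BF4
s_2 = InvRound(s_1, k_3) = 0x70CA
s_3 = InvRound(s_2, k_2) = 0x7BFF
s_4 = InvRound(s_3, k_1) = 0x3980
s_5 = InvRound(s_4, k_0) = 0x1F7E

0x1F7E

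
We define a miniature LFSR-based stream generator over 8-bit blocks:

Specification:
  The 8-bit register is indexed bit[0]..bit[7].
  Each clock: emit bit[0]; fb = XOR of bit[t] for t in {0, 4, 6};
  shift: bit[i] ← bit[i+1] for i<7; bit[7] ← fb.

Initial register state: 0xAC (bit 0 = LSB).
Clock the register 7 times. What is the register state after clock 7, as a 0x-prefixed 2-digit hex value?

0x69

reg_0 = 0xAC
clock 1: out=0, reg = 0x56
clock 2: out=0, reg = 0x2B
clock 3: out=1, reg = 0x95
clock 4: out=1, reg = 0x4A
clock 5: out=0, reg = 0xA5
clock 6: out=1, reg = 0xD2
clock 7: out=0, reg = 0x69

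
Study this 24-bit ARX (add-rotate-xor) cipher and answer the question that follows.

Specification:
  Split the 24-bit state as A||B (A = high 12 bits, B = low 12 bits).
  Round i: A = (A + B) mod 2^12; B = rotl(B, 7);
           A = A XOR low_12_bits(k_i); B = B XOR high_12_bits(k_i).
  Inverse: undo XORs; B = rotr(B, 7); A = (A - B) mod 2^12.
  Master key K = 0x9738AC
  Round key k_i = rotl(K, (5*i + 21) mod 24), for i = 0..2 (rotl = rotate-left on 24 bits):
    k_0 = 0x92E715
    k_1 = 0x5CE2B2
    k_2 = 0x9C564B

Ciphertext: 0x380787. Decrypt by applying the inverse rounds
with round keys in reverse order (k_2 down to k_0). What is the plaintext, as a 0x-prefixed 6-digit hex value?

s_0 = ciphertext = 0x380787
s_1 = InvRound(s_0, k_2) = 0xD6F85C
s_2 = InvRound(s_1, k_1) = 0xD8225B
s_3 = InvRound(s_2, k_0) = 0xBE1EB6

0xBE1EB6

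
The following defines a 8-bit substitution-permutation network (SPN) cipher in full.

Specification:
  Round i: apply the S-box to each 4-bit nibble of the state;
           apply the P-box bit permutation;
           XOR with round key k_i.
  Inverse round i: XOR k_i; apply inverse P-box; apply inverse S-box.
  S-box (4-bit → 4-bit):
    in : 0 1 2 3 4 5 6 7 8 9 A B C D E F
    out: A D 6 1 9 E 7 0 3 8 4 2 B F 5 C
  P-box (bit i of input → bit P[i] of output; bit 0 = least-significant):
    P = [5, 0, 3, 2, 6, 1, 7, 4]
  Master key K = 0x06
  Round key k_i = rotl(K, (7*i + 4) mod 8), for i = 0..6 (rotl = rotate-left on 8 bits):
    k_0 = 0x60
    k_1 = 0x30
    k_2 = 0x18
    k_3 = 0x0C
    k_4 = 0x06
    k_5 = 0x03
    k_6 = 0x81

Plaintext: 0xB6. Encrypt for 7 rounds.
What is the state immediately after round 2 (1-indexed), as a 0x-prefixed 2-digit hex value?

s_0 = plaintext = 0xB6
s_1 = Round(s_0, k_0) = 0x4B
s_2 = Round(s_1, k_1) = 0x61
s_3 = Round(s_2, k_2) = 0xF6
s_4 = Round(s_3, k_3) = 0xB5
s_5 = Round(s_4, k_4) = 0x09
s_6 = Round(s_5, k_5) = 0x15
s_7 = Round(s_6, k_6) = 0x5C

0x61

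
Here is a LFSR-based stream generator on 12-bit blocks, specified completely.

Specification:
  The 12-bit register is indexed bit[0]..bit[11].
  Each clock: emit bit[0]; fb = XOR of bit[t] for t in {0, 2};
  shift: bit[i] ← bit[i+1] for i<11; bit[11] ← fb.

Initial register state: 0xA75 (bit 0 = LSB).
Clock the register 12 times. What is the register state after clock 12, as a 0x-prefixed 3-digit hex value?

0x8E8

reg_0 = 0xA75
clock 1: out=1, reg = 0x53A
clock 2: out=0, reg = 0x29D
clock 3: out=1, reg = 0x14E
clock 4: out=0, reg = 0x8A7
clock 5: out=1, reg = 0x453
clock 6: out=1, reg = 0xA29
clock 7: out=1, reg = 0xD14
clock 8: out=0, reg = 0xE8A
clock 9: out=0, reg = 0x745
clock 10: out=1, reg = 0x3A2
clock 11: out=0, reg = 0x1D1
clock 12: out=1, reg = 0x8E8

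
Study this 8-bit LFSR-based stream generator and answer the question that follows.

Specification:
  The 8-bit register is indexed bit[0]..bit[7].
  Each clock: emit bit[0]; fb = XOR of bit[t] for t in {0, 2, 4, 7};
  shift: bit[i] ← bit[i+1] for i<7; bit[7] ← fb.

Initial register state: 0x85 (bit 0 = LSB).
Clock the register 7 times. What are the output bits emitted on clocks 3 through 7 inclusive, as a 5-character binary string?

10000

reg_0 = 0x85
clock 1: out=1, reg = 0xC2
clock 2: out=0, reg = 0xE1
clock 3: out=1, reg = 0x70
clock 4: out=0, reg = 0xB8
clock 5: out=0, reg = 0x5C
clock 6: out=0, reg = 0x2E
clock 7: out=0, reg = 0x97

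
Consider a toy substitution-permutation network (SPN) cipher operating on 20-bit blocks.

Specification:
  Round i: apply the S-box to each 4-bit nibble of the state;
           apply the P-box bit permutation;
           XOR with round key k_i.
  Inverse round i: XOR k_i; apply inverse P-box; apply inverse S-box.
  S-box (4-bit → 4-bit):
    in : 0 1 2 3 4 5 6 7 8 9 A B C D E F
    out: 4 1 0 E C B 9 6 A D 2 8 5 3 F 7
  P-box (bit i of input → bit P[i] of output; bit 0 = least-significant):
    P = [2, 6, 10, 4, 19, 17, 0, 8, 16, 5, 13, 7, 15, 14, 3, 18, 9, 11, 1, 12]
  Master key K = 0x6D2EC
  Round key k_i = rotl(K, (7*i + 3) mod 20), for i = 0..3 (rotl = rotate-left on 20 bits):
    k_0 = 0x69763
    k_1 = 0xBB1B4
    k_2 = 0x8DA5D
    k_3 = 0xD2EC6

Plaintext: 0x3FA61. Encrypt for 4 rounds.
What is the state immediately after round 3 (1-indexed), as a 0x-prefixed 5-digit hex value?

0x6816F

s_0 = plaintext = 0x3FA61
s_1 = Round(s_0, k_0) = 0xE4E4D
s_2 = Round(s_1, k_1) = 0xE8A5B
s_3 = Round(s_2, k_2) = 0x6816F
s_4 = Round(s_3, k_3) = 0x07982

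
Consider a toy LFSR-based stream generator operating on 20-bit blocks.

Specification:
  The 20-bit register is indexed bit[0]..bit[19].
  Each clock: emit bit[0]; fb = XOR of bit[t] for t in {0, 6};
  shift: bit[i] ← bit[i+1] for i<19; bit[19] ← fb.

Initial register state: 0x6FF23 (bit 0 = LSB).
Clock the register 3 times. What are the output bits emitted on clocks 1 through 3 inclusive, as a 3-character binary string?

reg_0 = 0x6FF23
clock 1: out=1, reg = 0xB7F91
clock 2: out=1, reg = 0xDBFC8
clock 3: out=0, reg = 0xEDFE4

110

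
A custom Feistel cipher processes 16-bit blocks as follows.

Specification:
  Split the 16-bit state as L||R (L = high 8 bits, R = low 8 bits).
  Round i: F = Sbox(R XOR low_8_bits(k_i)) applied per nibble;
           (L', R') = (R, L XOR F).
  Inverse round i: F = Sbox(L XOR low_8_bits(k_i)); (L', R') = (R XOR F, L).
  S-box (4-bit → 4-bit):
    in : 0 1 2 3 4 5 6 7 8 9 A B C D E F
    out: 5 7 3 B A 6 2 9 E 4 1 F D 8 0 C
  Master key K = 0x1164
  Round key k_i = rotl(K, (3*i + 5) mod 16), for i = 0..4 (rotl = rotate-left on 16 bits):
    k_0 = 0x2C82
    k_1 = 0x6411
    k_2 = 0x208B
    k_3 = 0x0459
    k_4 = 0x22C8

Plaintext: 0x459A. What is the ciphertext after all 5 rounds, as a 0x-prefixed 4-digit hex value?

0xC25F

s_0 = plaintext = 0x459A
s_1 = Round(s_0, k_0) = 0x9A3B
s_2 = Round(s_1, k_1) = 0x3BAB
s_3 = Round(s_2, k_2) = 0xAB0E
s_4 = Round(s_3, k_3) = 0x0EC2
s_5 = Round(s_4, k_4) = 0xC25F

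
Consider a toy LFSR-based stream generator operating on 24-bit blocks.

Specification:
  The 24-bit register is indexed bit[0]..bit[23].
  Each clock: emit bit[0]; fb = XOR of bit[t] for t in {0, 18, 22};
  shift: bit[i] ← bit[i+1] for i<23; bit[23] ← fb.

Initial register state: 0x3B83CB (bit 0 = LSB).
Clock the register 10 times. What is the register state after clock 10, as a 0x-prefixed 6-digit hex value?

0x604EE0

reg_0 = 0x3B83CB
clock 1: out=1, reg = 0x9DC1E5
clock 2: out=1, reg = 0x4EE0F2
clock 3: out=0, reg = 0x277079
clock 4: out=1, reg = 0x13B83C
clock 5: out=0, reg = 0x09DC1E
clock 6: out=0, reg = 0x04EE0F
clock 7: out=1, reg = 0x027707
clock 8: out=1, reg = 0x813B83
clock 9: out=1, reg = 0xC09DC1
clock 10: out=1, reg = 0x604EE0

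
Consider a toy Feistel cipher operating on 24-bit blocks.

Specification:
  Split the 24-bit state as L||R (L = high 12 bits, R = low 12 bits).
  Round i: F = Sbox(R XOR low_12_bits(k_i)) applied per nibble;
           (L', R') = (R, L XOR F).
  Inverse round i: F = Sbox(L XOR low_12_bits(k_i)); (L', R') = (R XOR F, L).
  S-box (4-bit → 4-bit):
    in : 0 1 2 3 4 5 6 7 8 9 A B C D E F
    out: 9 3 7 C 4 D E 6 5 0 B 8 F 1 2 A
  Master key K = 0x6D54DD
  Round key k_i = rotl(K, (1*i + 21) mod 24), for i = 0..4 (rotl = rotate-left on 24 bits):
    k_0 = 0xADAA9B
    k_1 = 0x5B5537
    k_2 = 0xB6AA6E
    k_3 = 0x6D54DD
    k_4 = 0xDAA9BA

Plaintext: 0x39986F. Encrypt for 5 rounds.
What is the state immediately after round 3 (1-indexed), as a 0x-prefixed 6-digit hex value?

0xBF4736

s_0 = plaintext = 0x39986F
s_1 = Round(s_0, k_0) = 0x86F43D
s_2 = Round(s_1, k_1) = 0x43DBF4
s_3 = Round(s_2, k_2) = 0xBF4736
s_4 = Round(s_3, k_3) = 0x7367DC
s_5 = Round(s_4, k_4) = 0x7DC5D8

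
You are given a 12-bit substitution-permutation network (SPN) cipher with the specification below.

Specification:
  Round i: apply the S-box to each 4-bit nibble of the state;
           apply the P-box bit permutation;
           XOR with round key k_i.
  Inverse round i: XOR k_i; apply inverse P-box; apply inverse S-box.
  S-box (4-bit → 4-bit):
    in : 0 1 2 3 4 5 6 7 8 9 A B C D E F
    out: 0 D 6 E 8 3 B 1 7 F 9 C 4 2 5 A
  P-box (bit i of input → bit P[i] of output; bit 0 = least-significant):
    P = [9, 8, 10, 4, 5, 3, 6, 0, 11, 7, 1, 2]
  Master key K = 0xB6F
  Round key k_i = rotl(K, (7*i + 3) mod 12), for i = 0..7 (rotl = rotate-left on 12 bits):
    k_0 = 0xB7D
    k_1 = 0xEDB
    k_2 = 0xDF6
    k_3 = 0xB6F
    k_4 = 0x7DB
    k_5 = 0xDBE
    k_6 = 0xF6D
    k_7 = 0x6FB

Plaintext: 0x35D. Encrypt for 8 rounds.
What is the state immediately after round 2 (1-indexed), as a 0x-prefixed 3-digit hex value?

s_0 = plaintext = 0x35D
s_1 = Round(s_0, k_0) = 0xAD3
s_2 = Round(s_1, k_1) = 0x3C7
s_3 = Round(s_2, k_2) = 0xF30
s_4 = Round(s_3, k_3) = 0xBA2
s_5 = Round(s_4, k_4) = 0x2FC
s_6 = Round(s_5, k_5) = 0x935
s_7 = Round(s_6, k_6) = 0x4A2
s_8 = Round(s_7, k_7) = 0x3DE

0x3C7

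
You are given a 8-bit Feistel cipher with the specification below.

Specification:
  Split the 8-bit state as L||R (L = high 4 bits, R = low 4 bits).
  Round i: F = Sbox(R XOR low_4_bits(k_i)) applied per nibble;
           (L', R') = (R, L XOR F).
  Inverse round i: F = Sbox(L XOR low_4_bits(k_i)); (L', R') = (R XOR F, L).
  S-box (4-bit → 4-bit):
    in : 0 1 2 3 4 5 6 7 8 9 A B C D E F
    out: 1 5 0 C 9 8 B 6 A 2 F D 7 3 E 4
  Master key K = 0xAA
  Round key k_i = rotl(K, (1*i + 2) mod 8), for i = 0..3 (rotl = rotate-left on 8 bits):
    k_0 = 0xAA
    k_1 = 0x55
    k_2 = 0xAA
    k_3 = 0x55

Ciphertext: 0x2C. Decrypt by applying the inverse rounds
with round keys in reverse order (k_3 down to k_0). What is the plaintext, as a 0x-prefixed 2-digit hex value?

s_0 = ciphertext = 0x2C
s_1 = InvRound(s_0, k_3) = 0xA2
s_2 = InvRound(s_1, k_2) = 0x3A
s_3 = InvRound(s_2, k_1) = 0x13
s_4 = InvRound(s_3, k_0) = 0xE1

0xE1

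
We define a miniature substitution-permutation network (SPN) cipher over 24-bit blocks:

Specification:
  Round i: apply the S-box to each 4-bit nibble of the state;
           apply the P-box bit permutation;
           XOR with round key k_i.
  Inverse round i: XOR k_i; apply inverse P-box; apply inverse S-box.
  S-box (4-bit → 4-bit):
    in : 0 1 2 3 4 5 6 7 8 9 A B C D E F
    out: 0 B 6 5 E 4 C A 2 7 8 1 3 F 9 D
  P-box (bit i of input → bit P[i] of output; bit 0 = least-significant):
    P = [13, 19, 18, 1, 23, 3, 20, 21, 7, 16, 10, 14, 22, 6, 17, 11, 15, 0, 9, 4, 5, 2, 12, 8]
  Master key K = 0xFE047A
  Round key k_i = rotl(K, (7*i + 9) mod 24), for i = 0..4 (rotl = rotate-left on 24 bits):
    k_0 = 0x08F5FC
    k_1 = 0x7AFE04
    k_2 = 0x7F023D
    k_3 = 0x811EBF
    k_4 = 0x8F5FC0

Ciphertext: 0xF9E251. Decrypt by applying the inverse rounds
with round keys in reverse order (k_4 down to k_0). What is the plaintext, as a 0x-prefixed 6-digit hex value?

0xF98B77

s_0 = ciphertext = 0xF9E251
s_1 = InvRound(s_0, k_4) = 0x61F363
s_2 = InvRound(s_1, k_3) = 0x7E1F1B
s_3 = InvRound(s_2, k_2) = 0xD0A20A
s_4 = InvRound(s_3, k_1) = 0x206617
s_5 = InvRound(s_4, k_0) = 0xF98B77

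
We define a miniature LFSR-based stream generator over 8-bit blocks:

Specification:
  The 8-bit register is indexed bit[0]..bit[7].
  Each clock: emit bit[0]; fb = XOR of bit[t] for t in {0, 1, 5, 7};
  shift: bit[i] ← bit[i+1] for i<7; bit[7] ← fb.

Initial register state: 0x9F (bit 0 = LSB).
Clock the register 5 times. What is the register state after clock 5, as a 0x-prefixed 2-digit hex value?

reg_0 = 0x9F
clock 1: out=1, reg = 0xCF
clock 2: out=1, reg = 0xE7
clock 3: out=1, reg = 0x73
clock 4: out=1, reg = 0xB9
clock 5: out=1, reg = 0xDC

0xDC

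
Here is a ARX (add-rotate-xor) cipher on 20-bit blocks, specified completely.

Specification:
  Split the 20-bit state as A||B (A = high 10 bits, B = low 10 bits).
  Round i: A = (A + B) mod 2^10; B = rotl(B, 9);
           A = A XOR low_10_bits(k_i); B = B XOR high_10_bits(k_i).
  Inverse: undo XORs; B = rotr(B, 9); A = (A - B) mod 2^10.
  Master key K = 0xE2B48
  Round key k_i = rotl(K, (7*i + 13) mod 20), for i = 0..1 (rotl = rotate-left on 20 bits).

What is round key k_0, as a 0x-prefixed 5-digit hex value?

0x91C56

K = 0xE2B48
k_0 = rotl(K, (7*0+13) mod 20) = rotl(K, 13) = 0x91C56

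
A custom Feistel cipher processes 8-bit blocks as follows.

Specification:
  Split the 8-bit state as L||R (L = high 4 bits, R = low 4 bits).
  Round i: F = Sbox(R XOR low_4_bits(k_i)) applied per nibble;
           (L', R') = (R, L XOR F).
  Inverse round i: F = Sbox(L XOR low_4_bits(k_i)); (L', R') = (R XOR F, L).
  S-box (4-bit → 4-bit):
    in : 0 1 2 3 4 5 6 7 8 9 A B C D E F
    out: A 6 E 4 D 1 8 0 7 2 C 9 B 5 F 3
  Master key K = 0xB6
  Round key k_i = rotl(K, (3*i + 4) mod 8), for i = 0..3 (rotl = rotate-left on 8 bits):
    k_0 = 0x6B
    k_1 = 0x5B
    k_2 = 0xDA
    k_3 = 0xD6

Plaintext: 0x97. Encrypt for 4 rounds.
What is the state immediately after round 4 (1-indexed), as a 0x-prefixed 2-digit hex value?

0x15

s_0 = plaintext = 0x97
s_1 = Round(s_0, k_0) = 0x72
s_2 = Round(s_1, k_1) = 0x25
s_3 = Round(s_2, k_2) = 0x51
s_4 = Round(s_3, k_3) = 0x15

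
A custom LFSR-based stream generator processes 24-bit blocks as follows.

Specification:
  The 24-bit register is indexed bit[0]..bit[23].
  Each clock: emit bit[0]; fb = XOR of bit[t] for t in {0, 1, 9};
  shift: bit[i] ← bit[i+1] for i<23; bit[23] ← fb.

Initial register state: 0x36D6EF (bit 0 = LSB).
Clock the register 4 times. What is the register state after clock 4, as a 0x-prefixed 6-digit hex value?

0x336D6E

reg_0 = 0x36D6EF
clock 1: out=1, reg = 0x9B6B77
clock 2: out=1, reg = 0xCDB5BB
clock 3: out=1, reg = 0x66DADD
clock 4: out=1, reg = 0x336D6E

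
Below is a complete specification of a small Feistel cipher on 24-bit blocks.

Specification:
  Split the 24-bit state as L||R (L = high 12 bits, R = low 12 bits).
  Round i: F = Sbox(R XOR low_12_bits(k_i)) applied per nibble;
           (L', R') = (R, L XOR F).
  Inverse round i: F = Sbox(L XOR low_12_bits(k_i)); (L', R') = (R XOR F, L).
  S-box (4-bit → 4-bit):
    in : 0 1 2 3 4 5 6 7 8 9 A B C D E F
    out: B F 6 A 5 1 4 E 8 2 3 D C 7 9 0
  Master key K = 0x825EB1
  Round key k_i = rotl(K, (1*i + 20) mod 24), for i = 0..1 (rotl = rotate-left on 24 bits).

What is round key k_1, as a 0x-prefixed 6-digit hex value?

0x304BD6

K = 0x825EB1
k_0 = rotl(K, (1*0+20) mod 24) = rotl(K, 20) = 0x1825EB
k_1 = rotl(K, (1*1+20) mod 24) = rotl(K, 21) = 0x304BD6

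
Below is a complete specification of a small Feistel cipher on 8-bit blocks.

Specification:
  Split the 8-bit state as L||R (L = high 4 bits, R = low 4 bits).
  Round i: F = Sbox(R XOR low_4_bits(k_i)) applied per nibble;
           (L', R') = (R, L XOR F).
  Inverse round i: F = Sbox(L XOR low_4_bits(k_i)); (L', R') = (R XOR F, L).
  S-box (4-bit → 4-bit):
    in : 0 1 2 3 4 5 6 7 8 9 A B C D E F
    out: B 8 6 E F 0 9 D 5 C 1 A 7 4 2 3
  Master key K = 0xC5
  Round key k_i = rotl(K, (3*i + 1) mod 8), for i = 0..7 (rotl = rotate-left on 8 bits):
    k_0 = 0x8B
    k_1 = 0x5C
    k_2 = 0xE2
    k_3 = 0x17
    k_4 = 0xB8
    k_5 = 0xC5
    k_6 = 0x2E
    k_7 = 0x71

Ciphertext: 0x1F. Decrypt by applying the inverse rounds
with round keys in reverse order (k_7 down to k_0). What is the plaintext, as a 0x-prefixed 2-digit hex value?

s_0 = ciphertext = 0x1F
s_1 = InvRound(s_0, k_7) = 0x41
s_2 = InvRound(s_1, k_6) = 0x04
s_3 = InvRound(s_2, k_5) = 0x40
s_4 = InvRound(s_3, k_4) = 0x74
s_5 = InvRound(s_4, k_3) = 0xF7
s_6 = InvRound(s_5, k_2) = 0x3F
s_7 = InvRound(s_6, k_1) = 0xC3
s_8 = InvRound(s_7, k_0) = 0xEC

0xEC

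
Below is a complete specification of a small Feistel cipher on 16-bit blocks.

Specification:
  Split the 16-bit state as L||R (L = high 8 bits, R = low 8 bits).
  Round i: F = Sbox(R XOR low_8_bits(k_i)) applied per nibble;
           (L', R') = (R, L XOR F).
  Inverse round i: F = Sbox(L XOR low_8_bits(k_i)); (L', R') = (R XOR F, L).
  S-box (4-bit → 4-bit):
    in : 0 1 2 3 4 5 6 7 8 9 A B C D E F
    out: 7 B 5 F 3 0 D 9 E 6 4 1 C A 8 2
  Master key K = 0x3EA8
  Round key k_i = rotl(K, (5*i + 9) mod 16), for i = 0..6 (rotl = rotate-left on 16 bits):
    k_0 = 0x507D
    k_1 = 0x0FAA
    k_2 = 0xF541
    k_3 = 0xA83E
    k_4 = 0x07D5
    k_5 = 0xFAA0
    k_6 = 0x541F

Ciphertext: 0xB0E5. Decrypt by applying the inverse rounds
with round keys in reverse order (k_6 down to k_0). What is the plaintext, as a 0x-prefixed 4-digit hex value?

s_0 = ciphertext = 0xB0E5
s_1 = InvRound(s_0, k_6) = 0xA7B0
s_2 = InvRound(s_1, k_5) = 0xC9A7
s_3 = InvRound(s_2, k_4) = 0x1BC9
s_4 = InvRound(s_3, k_3) = 0x991B
s_5 = InvRound(s_4, k_2) = 0xB599
s_6 = InvRound(s_5, k_1) = 0x2BB5
s_7 = InvRound(s_6, k_0) = 0xB82B

0xB82B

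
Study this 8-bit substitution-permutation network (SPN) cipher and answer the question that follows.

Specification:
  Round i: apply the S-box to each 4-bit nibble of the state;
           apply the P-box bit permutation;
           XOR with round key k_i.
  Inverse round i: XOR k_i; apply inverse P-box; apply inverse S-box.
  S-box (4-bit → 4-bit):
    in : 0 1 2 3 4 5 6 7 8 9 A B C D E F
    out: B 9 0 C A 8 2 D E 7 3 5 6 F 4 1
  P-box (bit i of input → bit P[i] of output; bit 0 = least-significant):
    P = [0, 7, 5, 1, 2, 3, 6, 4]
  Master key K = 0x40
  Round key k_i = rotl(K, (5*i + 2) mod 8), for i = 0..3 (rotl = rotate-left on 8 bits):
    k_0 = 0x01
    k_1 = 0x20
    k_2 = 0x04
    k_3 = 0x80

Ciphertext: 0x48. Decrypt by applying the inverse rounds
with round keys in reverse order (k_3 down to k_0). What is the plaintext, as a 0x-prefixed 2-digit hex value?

s_0 = ciphertext = 0x48
s_1 = InvRound(s_0, k_3) = 0xC6
s_2 = InvRound(s_1, k_2) = 0xE4
s_3 = InvRound(s_2, k_1) = 0xB6
s_4 = InvRound(s_3, k_0) = 0x1D

0x1D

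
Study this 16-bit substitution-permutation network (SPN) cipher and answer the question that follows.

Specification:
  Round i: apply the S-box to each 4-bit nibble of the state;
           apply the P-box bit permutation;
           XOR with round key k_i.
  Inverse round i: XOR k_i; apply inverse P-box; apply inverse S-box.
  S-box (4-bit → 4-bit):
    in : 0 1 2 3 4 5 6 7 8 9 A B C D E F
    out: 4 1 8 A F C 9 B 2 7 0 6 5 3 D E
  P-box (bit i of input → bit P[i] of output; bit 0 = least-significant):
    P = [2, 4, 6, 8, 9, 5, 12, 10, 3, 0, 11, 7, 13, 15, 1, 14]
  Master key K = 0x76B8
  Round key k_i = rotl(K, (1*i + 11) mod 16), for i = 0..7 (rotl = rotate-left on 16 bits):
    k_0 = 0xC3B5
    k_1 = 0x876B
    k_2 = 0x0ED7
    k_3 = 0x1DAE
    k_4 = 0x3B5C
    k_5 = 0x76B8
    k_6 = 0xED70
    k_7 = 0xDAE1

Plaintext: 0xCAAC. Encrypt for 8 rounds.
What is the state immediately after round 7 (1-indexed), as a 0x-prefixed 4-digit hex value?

s_0 = plaintext = 0xCAAC
s_1 = Round(s_0, k_0) = 0xE3F3
s_2 = Round(s_1, k_1) = 0xF2D8
s_3 = Round(s_2, k_2) = 0xCC65
s_4 = Round(s_3, k_3) = 0x32E4
s_5 = Round(s_4, k_4) = 0xEC88
s_6 = Round(s_5, k_5) = 0x1E82
s_7 = Round(s_6, k_6) = 0xC4D8
s_8 = Round(s_7, k_7) = 0xF05A

0xC4D8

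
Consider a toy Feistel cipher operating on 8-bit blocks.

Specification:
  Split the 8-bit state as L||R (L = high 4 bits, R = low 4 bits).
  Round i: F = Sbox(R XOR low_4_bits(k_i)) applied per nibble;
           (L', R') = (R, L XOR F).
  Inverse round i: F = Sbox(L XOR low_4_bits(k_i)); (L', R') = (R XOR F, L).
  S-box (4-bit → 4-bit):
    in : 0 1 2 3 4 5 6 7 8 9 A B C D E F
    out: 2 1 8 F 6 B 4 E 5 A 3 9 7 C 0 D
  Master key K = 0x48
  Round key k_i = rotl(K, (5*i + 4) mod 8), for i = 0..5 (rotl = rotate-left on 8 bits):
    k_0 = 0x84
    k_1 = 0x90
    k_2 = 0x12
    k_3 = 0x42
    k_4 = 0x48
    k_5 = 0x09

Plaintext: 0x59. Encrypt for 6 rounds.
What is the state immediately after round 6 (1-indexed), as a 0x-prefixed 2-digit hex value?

0xD6

s_0 = plaintext = 0x59
s_1 = Round(s_0, k_0) = 0x99
s_2 = Round(s_1, k_1) = 0x93
s_3 = Round(s_2, k_2) = 0x38
s_4 = Round(s_3, k_3) = 0x80
s_5 = Round(s_4, k_4) = 0x0D
s_6 = Round(s_5, k_5) = 0xD6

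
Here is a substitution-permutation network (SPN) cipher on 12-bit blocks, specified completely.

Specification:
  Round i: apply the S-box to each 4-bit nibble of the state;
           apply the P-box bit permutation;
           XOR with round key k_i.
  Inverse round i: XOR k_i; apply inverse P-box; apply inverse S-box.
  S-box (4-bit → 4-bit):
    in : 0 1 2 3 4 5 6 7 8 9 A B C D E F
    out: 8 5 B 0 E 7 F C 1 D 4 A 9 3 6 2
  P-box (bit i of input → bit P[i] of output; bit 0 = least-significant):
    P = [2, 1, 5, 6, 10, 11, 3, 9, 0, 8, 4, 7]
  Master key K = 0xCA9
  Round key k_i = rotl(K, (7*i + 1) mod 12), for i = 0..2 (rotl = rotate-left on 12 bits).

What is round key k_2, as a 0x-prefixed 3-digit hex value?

0x54E

K = 0xCA9
k_0 = rotl(K, (7*0+1) mod 12) = rotl(K, 1) = 0x953
k_1 = rotl(K, (7*1+1) mod 12) = rotl(K, 8) = 0x9CA
k_2 = rotl(K, (7*2+1) mod 12) = rotl(K, 3) = 0x54E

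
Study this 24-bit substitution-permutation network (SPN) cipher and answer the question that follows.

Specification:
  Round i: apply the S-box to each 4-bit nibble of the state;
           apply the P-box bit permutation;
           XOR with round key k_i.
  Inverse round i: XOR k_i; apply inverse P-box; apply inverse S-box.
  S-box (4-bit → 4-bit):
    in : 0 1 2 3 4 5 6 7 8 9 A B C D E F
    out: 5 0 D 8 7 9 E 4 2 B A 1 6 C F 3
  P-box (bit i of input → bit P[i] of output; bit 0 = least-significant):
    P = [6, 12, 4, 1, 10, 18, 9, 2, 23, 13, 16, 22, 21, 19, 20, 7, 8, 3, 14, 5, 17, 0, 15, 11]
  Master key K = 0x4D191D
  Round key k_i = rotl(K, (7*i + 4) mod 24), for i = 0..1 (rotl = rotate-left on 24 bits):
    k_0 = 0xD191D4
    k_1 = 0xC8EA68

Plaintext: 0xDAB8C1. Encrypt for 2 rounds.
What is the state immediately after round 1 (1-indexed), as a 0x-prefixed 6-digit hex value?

0xF53BFC

s_0 = plaintext = 0xDAB8C1
s_1 = Round(s_0, k_0) = 0xF53BFC
s_2 = Round(s_1, k_1) = 0x4EFFD9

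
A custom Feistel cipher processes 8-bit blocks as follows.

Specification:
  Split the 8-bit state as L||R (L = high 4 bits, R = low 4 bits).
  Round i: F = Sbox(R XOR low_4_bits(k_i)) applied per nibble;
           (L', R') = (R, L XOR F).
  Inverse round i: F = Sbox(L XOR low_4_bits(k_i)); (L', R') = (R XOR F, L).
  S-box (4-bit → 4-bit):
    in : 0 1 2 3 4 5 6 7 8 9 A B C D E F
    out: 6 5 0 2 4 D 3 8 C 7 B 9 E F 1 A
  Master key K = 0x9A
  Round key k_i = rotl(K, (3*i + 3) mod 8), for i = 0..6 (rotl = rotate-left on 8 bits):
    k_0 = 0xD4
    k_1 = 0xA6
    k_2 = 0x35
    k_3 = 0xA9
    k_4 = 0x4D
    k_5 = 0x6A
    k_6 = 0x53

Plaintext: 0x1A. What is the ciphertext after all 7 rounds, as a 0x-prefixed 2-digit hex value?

0xA7

s_0 = plaintext = 0x1A
s_1 = Round(s_0, k_0) = 0xA0
s_2 = Round(s_1, k_1) = 0x09
s_3 = Round(s_2, k_2) = 0x9E
s_4 = Round(s_3, k_3) = 0xE1
s_5 = Round(s_4, k_4) = 0x10
s_6 = Round(s_5, k_5) = 0x0A
s_7 = Round(s_6, k_6) = 0xA7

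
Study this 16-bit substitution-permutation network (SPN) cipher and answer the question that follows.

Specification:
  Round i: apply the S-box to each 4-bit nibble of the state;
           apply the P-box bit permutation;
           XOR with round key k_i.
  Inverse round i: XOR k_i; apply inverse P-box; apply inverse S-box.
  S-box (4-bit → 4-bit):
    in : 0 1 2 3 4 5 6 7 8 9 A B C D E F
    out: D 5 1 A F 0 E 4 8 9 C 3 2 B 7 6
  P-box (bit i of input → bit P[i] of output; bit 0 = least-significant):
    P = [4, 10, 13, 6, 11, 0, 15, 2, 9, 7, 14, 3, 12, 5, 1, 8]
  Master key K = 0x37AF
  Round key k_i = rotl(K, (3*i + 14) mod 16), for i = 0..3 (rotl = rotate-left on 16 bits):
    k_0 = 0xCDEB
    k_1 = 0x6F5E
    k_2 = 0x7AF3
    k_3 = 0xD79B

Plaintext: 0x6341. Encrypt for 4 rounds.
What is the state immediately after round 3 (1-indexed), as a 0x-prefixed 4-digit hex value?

0xCFAD

s_0 = plaintext = 0x6341
s_1 = Round(s_0, k_0) = 0x6454
s_2 = Round(s_1, k_1) = 0x08A4
s_3 = Round(s_2, k_2) = 0xCFAD
s_4 = Round(s_3, k_3) = 0x136F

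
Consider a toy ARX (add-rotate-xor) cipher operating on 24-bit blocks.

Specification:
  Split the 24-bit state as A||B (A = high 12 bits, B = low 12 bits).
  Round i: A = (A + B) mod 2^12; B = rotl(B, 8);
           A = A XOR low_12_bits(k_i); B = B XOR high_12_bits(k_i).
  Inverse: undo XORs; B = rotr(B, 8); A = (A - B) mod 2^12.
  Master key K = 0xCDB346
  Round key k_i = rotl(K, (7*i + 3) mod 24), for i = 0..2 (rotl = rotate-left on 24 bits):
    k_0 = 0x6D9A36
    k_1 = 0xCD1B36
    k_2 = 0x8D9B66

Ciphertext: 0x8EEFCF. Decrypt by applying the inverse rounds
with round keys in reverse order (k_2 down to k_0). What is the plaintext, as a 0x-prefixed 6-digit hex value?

s_0 = ciphertext = 0x8EEFCF
s_1 = InvRound(s_0, k_2) = 0x221167
s_2 = InvRound(s_1, k_1) = 0xDAAB6D
s_3 = InvRound(s_2, k_0) = 0xC4FB4D

0xC4FB4D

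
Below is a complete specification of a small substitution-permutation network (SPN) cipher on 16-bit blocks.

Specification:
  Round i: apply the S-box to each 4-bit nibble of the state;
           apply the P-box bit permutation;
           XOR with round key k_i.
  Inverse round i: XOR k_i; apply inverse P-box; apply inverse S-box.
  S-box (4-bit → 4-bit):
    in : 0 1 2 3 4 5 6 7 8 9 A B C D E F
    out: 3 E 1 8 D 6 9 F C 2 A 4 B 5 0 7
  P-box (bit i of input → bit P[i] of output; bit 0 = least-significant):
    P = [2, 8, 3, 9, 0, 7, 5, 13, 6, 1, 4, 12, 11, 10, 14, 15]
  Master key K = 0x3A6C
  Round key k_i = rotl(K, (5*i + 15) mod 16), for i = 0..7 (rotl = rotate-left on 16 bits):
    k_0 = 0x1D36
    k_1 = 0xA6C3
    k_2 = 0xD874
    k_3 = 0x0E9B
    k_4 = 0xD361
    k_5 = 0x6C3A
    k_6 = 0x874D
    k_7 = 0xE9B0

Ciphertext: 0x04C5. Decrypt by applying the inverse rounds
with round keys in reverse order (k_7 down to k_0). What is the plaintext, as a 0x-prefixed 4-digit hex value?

0x1428

s_0 = ciphertext = 0x04C5
s_1 = InvRound(s_0, k_7) = 0x7D40
s_2 = InvRound(s_1, k_6) = 0x4364
s_3 = InvRound(s_2, k_5) = 0x0F37
s_4 = InvRound(s_3, k_4) = 0x77E2
s_5 = InvRound(s_4, k_3) = 0xD445
s_6 = InvRound(s_5, k_2) = 0x0BDE
s_7 = InvRound(s_6, k_1) = 0xCB6F
s_8 = InvRound(s_7, k_0) = 0x1428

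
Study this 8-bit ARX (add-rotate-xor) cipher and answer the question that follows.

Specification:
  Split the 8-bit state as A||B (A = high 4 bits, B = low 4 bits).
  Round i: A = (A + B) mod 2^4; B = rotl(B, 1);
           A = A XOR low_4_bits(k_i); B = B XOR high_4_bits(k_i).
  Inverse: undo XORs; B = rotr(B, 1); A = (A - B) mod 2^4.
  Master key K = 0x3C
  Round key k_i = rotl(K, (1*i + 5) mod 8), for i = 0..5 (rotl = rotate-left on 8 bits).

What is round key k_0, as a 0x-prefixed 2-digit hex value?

K = 0x3C
k_0 = rotl(K, (1*0+5) mod 8) = rotl(K, 5) = 0x87

0x87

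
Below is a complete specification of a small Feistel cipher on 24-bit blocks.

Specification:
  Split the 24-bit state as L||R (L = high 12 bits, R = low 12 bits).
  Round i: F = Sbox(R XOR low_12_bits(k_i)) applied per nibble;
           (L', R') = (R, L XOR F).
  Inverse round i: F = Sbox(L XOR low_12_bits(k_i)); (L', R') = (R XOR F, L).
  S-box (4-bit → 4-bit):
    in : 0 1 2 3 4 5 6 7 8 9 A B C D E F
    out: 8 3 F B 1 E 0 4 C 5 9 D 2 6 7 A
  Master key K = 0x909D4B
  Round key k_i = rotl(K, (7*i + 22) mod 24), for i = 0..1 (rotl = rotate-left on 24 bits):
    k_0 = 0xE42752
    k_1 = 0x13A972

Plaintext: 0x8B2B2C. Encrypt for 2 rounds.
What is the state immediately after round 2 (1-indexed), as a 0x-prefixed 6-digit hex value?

s_0 = plaintext = 0x8B2B2C
s_1 = Round(s_0, k_0) = 0xB2CAF5
s_2 = Round(s_1, k_1) = 0xAF50E8

0xAF50E8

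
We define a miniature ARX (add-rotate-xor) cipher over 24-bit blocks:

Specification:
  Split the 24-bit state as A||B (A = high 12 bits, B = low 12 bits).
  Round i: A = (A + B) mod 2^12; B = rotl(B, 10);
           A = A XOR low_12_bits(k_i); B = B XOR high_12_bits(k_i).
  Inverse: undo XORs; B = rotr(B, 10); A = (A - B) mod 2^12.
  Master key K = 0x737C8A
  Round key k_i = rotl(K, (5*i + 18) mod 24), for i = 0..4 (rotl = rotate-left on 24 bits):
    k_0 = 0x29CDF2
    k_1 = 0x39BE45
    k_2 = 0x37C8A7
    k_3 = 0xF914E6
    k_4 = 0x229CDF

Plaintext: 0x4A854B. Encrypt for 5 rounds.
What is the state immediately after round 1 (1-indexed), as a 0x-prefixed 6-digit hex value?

0x401FCE

s_0 = plaintext = 0x4A854B
s_1 = Round(s_0, k_0) = 0x401FCE
s_2 = Round(s_1, k_1) = 0xD8A868
s_3 = Round(s_2, k_2) = 0xD55166
s_4 = Round(s_3, k_3) = 0xA5D7C8
s_5 = Round(s_4, k_4) = 0xEFA3DB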